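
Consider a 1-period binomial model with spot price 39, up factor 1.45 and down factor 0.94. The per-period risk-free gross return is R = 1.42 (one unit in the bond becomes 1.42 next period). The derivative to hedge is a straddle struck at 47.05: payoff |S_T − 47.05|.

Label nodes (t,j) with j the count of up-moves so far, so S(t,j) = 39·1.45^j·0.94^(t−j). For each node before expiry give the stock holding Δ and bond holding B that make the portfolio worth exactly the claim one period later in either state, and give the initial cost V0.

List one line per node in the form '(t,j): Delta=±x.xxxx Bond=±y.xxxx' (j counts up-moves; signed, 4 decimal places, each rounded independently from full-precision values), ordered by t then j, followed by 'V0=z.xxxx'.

(0,0): Delta=-0.0447 Bond=8.4721
V0=6.7270

No-arbitrage ⇒ martingale measure with p* = (R−d)/(u−d) = 0.9412.
Payoff layer (t=1): V(1,0)=10.3900, V(1,1)=9.5000
(0,0): S=39.0000. Δ = (V_up−V_dn)/(S_up−S_dn) = (9.5000−10.3900)/(56.5500−36.6600) = -0.0447. V = [p*·9.5000 + (1−p*)·10.3900]/1.42 = 6.7270. B = V − Δ·S = 8.4721.
Self-financing check: at every node Δ·S+B equals the discounted successor values.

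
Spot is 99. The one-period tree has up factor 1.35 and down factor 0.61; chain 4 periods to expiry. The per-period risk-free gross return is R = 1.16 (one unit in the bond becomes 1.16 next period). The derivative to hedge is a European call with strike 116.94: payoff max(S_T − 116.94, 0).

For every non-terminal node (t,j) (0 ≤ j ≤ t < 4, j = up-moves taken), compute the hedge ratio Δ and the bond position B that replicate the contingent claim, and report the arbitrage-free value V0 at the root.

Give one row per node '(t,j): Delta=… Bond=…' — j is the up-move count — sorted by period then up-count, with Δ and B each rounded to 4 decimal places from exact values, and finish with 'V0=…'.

The replicating-portfolio and risk-neutral prices coincide; use p* = (1.16−0.61)/(1.35−0.61) = 0.7432 for the latter.
Terminal values V(4,·): V(4,0)=0.0000, V(4,1)=0.0000, V(4,2)=0.0000, V(4,3)=31.6420, V(4,4)=211.8891
  t=3,j=0: stock 22.4711 → up 30.3360 (V=0.0000), down 13.7074 (V=0.0000). Price 0.0000; hedge Δ=0.0000, bond B=0.0000.
  t=3,j=1: stock 49.7312 → up 67.1371 (V=0.0000), down 30.3360 (V=0.0000). Price 0.0000; hedge Δ=0.0000, bond B=0.0000.
  t=3,j=2: stock 110.0608 → up 148.5820 (V=31.6420), down 67.1371 (V=0.0000). Price 20.2739; hedge Δ=0.3885, bond B=-22.4856.
  t=3,j=3: stock 243.5771 → up 328.8291 (V=211.8891), down 148.5820 (V=31.6420). Price 142.7668; hedge Δ=1.0000, bond B=-100.8103.
  t=2,j=0: stock 36.8379 → up 49.7312 (V=0.0000), down 22.4711 (V=0.0000). Price 0.0000; hedge Δ=0.0000, bond B=0.0000.
  t=2,j=1: stock 81.5265 → up 110.0608 (V=20.2739), down 49.7312 (V=0.0000). Price 12.9900; hedge Δ=0.3361, bond B=-14.4071.
  t=2,j=2: stock 180.4275 → up 243.5771 (V=142.7668), down 110.0608 (V=20.2739). Price 95.9620; hedge Δ=0.9174, bond B=-69.5689.
  t=1,j=0: stock 60.3900 → up 81.5265 (V=12.9900), down 36.8379 (V=0.0000). Price 8.3231; hedge Δ=0.2907, bond B=-9.2310.
  t=1,j=1: stock 133.6500 → up 180.4275 (V=95.9620), down 81.5265 (V=12.9900). Price 64.3607; hedge Δ=0.8389, bond B=-47.7636.
  t=0,j=0: stock 99.0000 → up 133.6500 (V=64.3607), down 60.3900 (V=8.3231). Price 43.0799; hedge Δ=0.7649, bond B=-32.6466.
Root portfolio cost Δ·99+B reproduces V0=43.0799.

(0,0): Delta=0.7649 Bond=-32.6466
(1,0): Delta=0.2907 Bond=-9.2310
(1,1): Delta=0.8389 Bond=-47.7636
(2,0): Delta=0.0000 Bond=0.0000
(2,1): Delta=0.3361 Bond=-14.4071
(2,2): Delta=0.9174 Bond=-69.5689
(3,0): Delta=0.0000 Bond=0.0000
(3,1): Delta=0.0000 Bond=0.0000
(3,2): Delta=0.3885 Bond=-22.4856
(3,3): Delta=1.0000 Bond=-100.8103
V0=43.0799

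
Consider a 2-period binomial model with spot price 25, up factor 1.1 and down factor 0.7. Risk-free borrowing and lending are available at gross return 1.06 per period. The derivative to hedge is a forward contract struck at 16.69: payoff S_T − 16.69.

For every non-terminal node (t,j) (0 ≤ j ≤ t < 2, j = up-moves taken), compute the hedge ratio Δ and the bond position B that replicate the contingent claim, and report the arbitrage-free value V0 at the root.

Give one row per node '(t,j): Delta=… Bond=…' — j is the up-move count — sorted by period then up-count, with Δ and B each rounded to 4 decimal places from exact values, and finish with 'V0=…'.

(0,0): Delta=1.0000 Bond=-14.8540
(1,0): Delta=1.0000 Bond=-15.7453
(1,1): Delta=1.0000 Bond=-15.7453
V0=10.1460

Since d<R<u, set p* = (R−d)/(u−d) = 0.9000; price each node as the discounted p*-expectation of its children.
At expiry t=2: V(2,0)=-4.4400, V(2,1)=2.5600, V(2,2)=13.5600
  t=1,j=0: stock 17.5000 → up 19.2500 (V=2.5600), down 12.2500 (V=-4.4400). Price 1.7547; hedge Δ=1.0000, bond B=-15.7453.
  t=1,j=1: stock 27.5000 → up 30.2500 (V=13.5600), down 19.2500 (V=2.5600). Price 11.7547; hedge Δ=1.0000, bond B=-15.7453.
  t=0,j=0: stock 25.0000 → up 27.5000 (V=11.7547), down 17.5000 (V=1.7547). Price 10.1460; hedge Δ=1.0000, bond B=-14.8540.
The time-0 hedge costs 10.1460, which is the no-arbitrage price.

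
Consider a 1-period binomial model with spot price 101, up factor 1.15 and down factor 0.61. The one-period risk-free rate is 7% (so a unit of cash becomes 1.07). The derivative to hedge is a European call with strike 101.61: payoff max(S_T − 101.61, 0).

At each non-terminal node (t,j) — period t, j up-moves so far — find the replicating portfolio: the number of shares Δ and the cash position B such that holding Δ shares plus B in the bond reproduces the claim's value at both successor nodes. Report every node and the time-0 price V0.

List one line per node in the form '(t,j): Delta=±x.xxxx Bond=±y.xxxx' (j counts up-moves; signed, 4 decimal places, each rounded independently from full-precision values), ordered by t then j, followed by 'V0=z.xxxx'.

(0,0): Delta=0.2666 Bond=-15.3503
V0=11.5756

Risk-neutral probability p* = (R−d)/(u−d) = (1.07−0.61)/(1.15−0.61) = 0.8519.
Terminal payoffs: V(1,0)=0.0000, V(1,1)=14.5400
  t=0,j=0: stock 101.0000 → up 116.1500 (V=14.5400), down 61.6100 (V=0.0000). Price 11.5756; hedge Δ=0.2666, bond B=-15.3503.
Root portfolio cost Δ·101+B reproduces V0=11.5756.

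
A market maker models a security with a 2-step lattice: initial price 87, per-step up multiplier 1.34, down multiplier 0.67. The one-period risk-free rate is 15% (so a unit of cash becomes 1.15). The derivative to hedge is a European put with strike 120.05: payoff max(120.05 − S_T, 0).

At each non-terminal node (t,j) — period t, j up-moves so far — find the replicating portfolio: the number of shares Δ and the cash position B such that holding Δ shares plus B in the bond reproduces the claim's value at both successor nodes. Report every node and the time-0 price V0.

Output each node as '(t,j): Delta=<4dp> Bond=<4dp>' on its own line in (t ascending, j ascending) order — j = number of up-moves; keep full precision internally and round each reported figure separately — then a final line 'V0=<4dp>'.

Under the risk-neutral measure, an up-move has probability p* = (R−d)/(u−d) = 0.7164 and values discount at R = 1.15.
Payoff layer (t=2): V(2,0)=80.9957, V(2,1)=41.9414, V(2,2)=0.0000
  t=1,j=0: stock 58.2900 → up 78.1086 (V=41.9414), down 39.0543 (V=80.9957). Price 46.1013; hedge Δ=-1.0000, bond B=104.3913.
  t=1,j=1: stock 116.5800 → up 156.2172 (V=0.0000), down 78.1086 (V=41.9414). Price 10.3425; hedge Δ=-0.5370, bond B=72.9416.
  t=0,j=0: stock 87.0000 → up 116.5800 (V=10.3425), down 58.2900 (V=46.1013). Price 17.8113; hedge Δ=-0.6135, bond B=71.1827.
Check: Δ(0,0)·S0 + B(0,0) = 17.8113 = V0.

(0,0): Delta=-0.6135 Bond=71.1827
(1,0): Delta=-1.0000 Bond=104.3913
(1,1): Delta=-0.5370 Bond=72.9416
V0=17.8113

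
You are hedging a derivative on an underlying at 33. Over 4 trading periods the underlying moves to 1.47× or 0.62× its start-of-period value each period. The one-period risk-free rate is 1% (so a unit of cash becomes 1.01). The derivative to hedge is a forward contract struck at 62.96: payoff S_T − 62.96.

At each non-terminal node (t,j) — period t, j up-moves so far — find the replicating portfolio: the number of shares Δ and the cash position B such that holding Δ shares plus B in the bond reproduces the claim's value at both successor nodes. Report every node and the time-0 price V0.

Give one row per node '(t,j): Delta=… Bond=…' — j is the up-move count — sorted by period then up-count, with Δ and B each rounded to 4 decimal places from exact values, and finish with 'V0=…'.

(0,0): Delta=1.0000 Bond=-60.5033
(1,0): Delta=1.0000 Bond=-61.1084
(1,1): Delta=1.0000 Bond=-61.1084
(2,0): Delta=1.0000 Bond=-61.7194
(2,1): Delta=1.0000 Bond=-61.7194
(2,2): Delta=1.0000 Bond=-61.7194
(3,0): Delta=1.0000 Bond=-62.3366
(3,1): Delta=1.0000 Bond=-62.3366
(3,2): Delta=1.0000 Bond=-62.3366
(3,3): Delta=1.0000 Bond=-62.3366
V0=-27.5033

Since d<R<u, set p* = (R−d)/(u−d) = 0.4588; price each node as the discounted p*-expectation of its children.
Terminal values V(4,·): V(4,0)=-58.0838, V(4,1)=-51.3987, V(4,2)=-35.5486, V(4,3)=2.0317, V(4,4)=91.1331
  t=3,j=0: stock 7.8648 → up 11.5613 (V=-51.3987), down 4.8762 (V=-58.0838). Price -54.4718; hedge Δ=1.0000, bond B=-62.3366.
  t=3,j=1: stock 18.6472 → up 27.4114 (V=-35.5486), down 11.5613 (V=-51.3987). Price -43.6894; hedge Δ=1.0000, bond B=-62.3366.
  t=3,j=2: stock 44.2120 → up 64.9917 (V=2.0317), down 27.4114 (V=-35.5486). Price -18.1246; hedge Δ=1.0000, bond B=-62.3366.
  t=3,j=3: stock 104.8253 → up 154.0931 (V=91.1331), down 64.9917 (V=2.0317). Price 42.4886; hedge Δ=1.0000, bond B=-62.3366.
  t=2,j=0: stock 12.6852 → up 18.6472 (V=-43.6894), down 7.8648 (V=-54.4718). Price -49.0342; hedge Δ=1.0000, bond B=-61.7194.
  t=2,j=1: stock 30.0762 → up 44.2120 (V=-18.1246), down 18.6472 (V=-43.6894). Price -31.6432; hedge Δ=1.0000, bond B=-61.7194.
  t=2,j=2: stock 71.3097 → up 104.8253 (V=42.4886), down 44.2120 (V=-18.1246). Price 9.5903; hedge Δ=1.0000, bond B=-61.7194.
  t=1,j=0: stock 20.4600 → up 30.0762 (V=-31.6432), down 12.6852 (V=-49.0342). Price -40.6484; hedge Δ=1.0000, bond B=-61.1084.
  t=1,j=1: stock 48.5100 → up 71.3097 (V=9.5903), down 30.0762 (V=-31.6432). Price -12.5984; hedge Δ=1.0000, bond B=-61.1084.
  t=0,j=0: stock 33.0000 → up 48.5100 (V=-12.5984), down 20.4600 (V=-40.6484). Price -27.5033; hedge Δ=1.0000, bond B=-60.5033.
Self-financing check: at every node Δ·S+B equals the discounted successor values.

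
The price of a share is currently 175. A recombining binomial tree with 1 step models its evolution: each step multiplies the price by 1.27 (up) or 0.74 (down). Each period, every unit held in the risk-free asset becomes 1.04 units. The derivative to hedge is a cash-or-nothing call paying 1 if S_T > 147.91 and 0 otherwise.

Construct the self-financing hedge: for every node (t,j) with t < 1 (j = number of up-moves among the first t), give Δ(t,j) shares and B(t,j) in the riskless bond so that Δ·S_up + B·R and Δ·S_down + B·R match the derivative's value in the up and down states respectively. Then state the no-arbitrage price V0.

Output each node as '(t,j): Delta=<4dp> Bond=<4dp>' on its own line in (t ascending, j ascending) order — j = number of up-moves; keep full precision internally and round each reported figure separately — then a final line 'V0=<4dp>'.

Under the risk-neutral measure, an up-move has probability p* = (R−d)/(u−d) = 0.5660 and values discount at R = 1.04.
Terminal payoffs: V(1,0)=0.0000, V(1,1)=1.0000
Node (0,0) S=175.0000: V=(p*·1.0000+(1−p*)·0.0000)/1.04=0.5443; Δ=(1.0000−0.0000)/(222.2500−129.5000)=0.0108; B=V−Δ·S=-1.3425
Check: Δ(0,0)·S0 + B(0,0) = 0.5443 = V0.

(0,0): Delta=0.0108 Bond=-1.3425
V0=0.5443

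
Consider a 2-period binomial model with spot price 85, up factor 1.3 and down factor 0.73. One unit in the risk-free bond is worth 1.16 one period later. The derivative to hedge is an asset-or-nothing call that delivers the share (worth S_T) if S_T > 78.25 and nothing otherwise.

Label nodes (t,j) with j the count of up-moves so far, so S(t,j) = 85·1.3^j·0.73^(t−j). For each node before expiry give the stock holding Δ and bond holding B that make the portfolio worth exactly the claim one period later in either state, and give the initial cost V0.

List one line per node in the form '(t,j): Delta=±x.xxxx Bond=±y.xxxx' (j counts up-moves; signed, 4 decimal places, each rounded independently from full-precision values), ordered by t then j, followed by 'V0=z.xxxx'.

(0,0): Delta=1.1980 Bond=-18.8569
(1,0): Delta=2.2807 Bond=-89.0585
(1,1): Delta=1.0000 Bond=0.0000
V0=82.9693

Under the risk-neutral measure, an up-move has probability p* = (R−d)/(u−d) = 0.7544 and values discount at R = 1.16.
Payoff layer (t=2): V(2,0)=0.0000, V(2,1)=80.6650, V(2,2)=143.6500
  t=1,j=0: stock 62.0500 → up 80.6650 (V=80.6650), down 45.2965 (V=0.0000). Price 52.4591; hedge Δ=2.2807, bond B=-89.0585.
  t=1,j=1: stock 110.5000 → up 143.6500 (V=143.6500), down 80.6650 (V=80.6650). Price 110.5000; hedge Δ=1.0000, bond B=0.0000.
  t=0,j=0: stock 85.0000 → up 110.5000 (V=110.5000), down 62.0500 (V=52.4591). Price 82.9693; hedge Δ=1.1980, bond B=-18.8569.
Self-financing check: at every node Δ·S+B equals the discounted successor values.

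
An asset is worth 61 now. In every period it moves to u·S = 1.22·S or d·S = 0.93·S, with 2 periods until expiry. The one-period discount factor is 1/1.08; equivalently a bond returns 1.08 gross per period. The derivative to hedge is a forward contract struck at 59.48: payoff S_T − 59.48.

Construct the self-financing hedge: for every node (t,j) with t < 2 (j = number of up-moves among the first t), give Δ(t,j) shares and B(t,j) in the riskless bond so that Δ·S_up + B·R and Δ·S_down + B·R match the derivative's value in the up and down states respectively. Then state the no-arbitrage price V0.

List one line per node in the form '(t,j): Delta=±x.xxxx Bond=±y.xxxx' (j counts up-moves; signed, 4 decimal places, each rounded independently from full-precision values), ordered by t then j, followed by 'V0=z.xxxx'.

No-arbitrage ⇒ martingale measure with p* = (R−d)/(u−d) = 0.5172.
Terminal values V(2,·): V(2,0)=-6.7211, V(2,1)=9.7306, V(2,2)=31.3124
Node (1,0) S=56.7300: V=(p*·9.7306+(1−p*)·-6.7211)/1.08=1.6559; Δ=(9.7306−-6.7211)/(69.2106−52.7589)=1.0000; B=V−Δ·S=-55.0741
Node (1,1) S=74.4200: V=(p*·31.3124+(1−p*)·9.7306)/1.08=19.3459; Δ=(31.3124−9.7306)/(90.7924−69.2106)=1.0000; B=V−Δ·S=-55.0741
Node (0,0) S=61.0000: V=(p*·19.3459+(1−p*)·1.6559)/1.08=10.0055; Δ=(19.3459−1.6559)/(74.4200−56.7300)=1.0000; B=V−Δ·S=-50.9945
The time-0 hedge costs 10.0055, which is the no-arbitrage price.

(0,0): Delta=1.0000 Bond=-50.9945
(1,0): Delta=1.0000 Bond=-55.0741
(1,1): Delta=1.0000 Bond=-55.0741
V0=10.0055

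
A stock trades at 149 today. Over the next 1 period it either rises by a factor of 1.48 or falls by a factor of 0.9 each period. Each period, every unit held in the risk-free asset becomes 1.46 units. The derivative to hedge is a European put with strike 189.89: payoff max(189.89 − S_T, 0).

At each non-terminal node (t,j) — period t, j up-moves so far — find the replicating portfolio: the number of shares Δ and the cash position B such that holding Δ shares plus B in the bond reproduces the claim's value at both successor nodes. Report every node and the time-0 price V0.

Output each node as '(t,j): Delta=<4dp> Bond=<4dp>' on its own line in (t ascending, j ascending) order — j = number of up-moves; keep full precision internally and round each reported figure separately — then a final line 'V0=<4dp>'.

(0,0): Delta=-0.6456 Bond=97.5073
V0=1.3177

The replicating-portfolio and risk-neutral prices coincide; use p* = (1.46−0.9)/(1.48−0.9) = 0.9655 for the latter.
Terminal values V(1,·): V(1,0)=55.7900, V(1,1)=0.0000
Node (0,0) S=149.0000: V=(p*·0.0000+(1−p*)·55.7900)/1.46=1.3177; Δ=(0.0000−55.7900)/(220.5200−134.1000)=-0.6456; B=V−Δ·S=97.5073
Root portfolio cost Δ·149+B reproduces V0=1.3177.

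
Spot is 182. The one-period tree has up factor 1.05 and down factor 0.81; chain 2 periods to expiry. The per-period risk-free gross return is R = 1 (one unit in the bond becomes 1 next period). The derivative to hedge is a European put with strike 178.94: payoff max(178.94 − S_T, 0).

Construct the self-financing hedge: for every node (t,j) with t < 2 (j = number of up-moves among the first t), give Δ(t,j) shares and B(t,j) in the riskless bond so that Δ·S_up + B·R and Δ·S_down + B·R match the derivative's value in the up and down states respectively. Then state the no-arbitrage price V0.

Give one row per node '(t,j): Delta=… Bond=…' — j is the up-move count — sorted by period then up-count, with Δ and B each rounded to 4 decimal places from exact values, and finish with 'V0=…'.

(0,0): Delta=-0.6064 Bond=120.9202
(1,0): Delta=-1.0000 Bond=178.9400
(1,1): Delta=-0.5265 Bond=105.6519
V0=10.5496

Since d<R<u, set p* = (R−d)/(u−d) = 0.7917; price each node as the discounted p*-expectation of its children.
Terminal values V(2,·): V(2,0)=59.5298, V(2,1)=24.1490, V(2,2)=0.0000
Node (1,0) S=147.4200: V=(p*·24.1490+(1−p*)·59.5298)/1=31.5200; Δ=(24.1490−59.5298)/(154.7910−119.4102)=-1.0000; B=V−Δ·S=178.9400
Node (1,1) S=191.1000: V=(p*·0.0000+(1−p*)·24.1490)/1=5.0310; Δ=(0.0000−24.1490)/(200.6550−154.7910)=-0.5265; B=V−Δ·S=105.6519
Node (0,0) S=182.0000: V=(p*·5.0310+(1−p*)·31.5200)/1=10.5496; Δ=(5.0310−31.5200)/(191.1000−147.4200)=-0.6064; B=V−Δ·S=120.9202
Check: Δ(0,0)·S0 + B(0,0) = 10.5496 = V0.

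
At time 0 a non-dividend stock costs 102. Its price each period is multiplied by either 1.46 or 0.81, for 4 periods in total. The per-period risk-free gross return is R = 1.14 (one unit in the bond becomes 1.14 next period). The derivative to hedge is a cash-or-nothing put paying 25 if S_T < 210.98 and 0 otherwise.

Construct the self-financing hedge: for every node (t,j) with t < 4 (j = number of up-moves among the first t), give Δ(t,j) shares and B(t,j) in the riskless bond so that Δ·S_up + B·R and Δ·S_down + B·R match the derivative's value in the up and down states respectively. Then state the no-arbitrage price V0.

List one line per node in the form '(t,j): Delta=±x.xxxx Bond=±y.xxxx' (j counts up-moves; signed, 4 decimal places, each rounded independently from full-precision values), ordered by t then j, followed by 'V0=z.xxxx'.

(0,0): Delta=-0.0969 Bond=19.8869
(1,0): Delta=-0.0923 Bond=22.2943
(1,1): Delta=-0.0993 Bond=23.0364
(2,0): Delta=0.0000 Bond=19.2367
(2,1): Delta=-0.1420 Bond=31.4070
(2,2): Delta=-0.0764 Bond=21.2719
(3,0): Delta=0.0000 Bond=21.9298
(3,1): Delta=0.0000 Bond=21.9298
(3,2): Delta=-0.2184 Bond=49.2578
(3,3): Delta=0.0000 Bond=0.0000
V0=10.0043

Since d<R<u, set p* = (R−d)/(u−d) = 0.5077; price each node as the discounted p*-expectation of its children.
Payoff layer (t=4): V(4,0)=25.0000, V(4,1)=25.0000, V(4,2)=25.0000, V(4,3)=0.0000, V(4,4)=0.0000
(3,0): S=54.2070. Δ = (V_up−V_dn)/(S_up−S_dn) = (25.0000−25.0000)/(79.1422−43.9077) = 0.0000. V = [p*·25.0000 + (1−p*)·25.0000]/1.14 = 21.9298. B = V − Δ·S = 21.9298.
(3,1): S=97.7064. Δ = (V_up−V_dn)/(S_up−S_dn) = (25.0000−25.0000)/(142.6514−79.1422) = 0.0000. V = [p*·25.0000 + (1−p*)·25.0000]/1.14 = 21.9298. B = V − Δ·S = 21.9298.
(3,2): S=176.1128. Δ = (V_up−V_dn)/(S_up−S_dn) = (0.0000−25.0000)/(257.1247−142.6514) = -0.2184. V = [p*·0.0000 + (1−p*)·25.0000]/1.14 = 10.7962. B = V − Δ·S = 49.2578.
(3,3): S=317.4379. Δ = (V_up−V_dn)/(S_up−S_dn) = (0.0000−0.0000)/(463.4593−257.1247) = 0.0000. V = [p*·0.0000 + (1−p*)·0.0000]/1.14 = 0.0000. B = V − Δ·S = 0.0000.
(2,0): S=66.9222. Δ = (V_up−V_dn)/(S_up−S_dn) = (21.9298−21.9298)/(97.7064−54.2070) = 0.0000. V = [p*·21.9298 + (1−p*)·21.9298]/1.14 = 19.2367. B = V − Δ·S = 19.2367.
(2,1): S=120.6252. Δ = (V_up−V_dn)/(S_up−S_dn) = (10.7962−21.9298)/(176.1128−97.7064) = -0.1420. V = [p*·10.7962 + (1−p*)·21.9298]/1.14 = 14.2784. B = V − Δ·S = 31.4070.
(2,2): S=217.4232. Δ = (V_up−V_dn)/(S_up−S_dn) = (0.0000−10.7962)/(317.4379−176.1128) = -0.0764. V = [p*·0.0000 + (1−p*)·10.7962]/1.14 = 4.6623. B = V − Δ·S = 21.2719.
(1,0): S=82.6200. Δ = (V_up−V_dn)/(S_up−S_dn) = (14.2784−19.2367)/(120.6252−66.9222) = -0.0923. V = [p*·14.2784 + (1−p*)·19.2367]/1.14 = 14.6661. B = V − Δ·S = 22.2943.
(1,1): S=148.9200. Δ = (V_up−V_dn)/(S_up−S_dn) = (4.6623−14.2784)/(217.4232−120.6252) = -0.0993. V = [p*·4.6623 + (1−p*)·14.2784]/1.14 = 8.2425. B = V − Δ·S = 23.0364.
(0,0): S=102.0000. Δ = (V_up−V_dn)/(S_up−S_dn) = (8.2425−14.6661)/(148.9200−82.6200) = -0.0969. V = [p*·8.2425 + (1−p*)·14.6661]/1.14 = 10.0043. B = V − Δ·S = 19.8869.
Root portfolio cost Δ·102+B reproduces V0=10.0043.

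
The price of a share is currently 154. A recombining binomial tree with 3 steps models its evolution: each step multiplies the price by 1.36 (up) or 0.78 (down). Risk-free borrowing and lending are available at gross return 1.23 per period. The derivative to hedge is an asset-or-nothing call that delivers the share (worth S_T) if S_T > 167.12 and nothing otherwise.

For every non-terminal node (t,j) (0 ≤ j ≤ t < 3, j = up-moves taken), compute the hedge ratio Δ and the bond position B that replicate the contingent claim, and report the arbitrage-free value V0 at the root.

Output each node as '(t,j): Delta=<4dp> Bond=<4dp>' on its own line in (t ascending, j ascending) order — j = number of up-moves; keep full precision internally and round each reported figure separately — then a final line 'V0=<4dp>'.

No-arbitrage ⇒ martingale measure with p* = (R−d)/(u−d) = 0.7759.
At expiry t=3: V(3,0)=0.0000, V(3,1)=0.0000, V(3,2)=222.1740, V(3,3)=387.3802
(2,0): S=93.6936. Δ = (V_up−V_dn)/(S_up−S_dn) = (0.0000−0.0000)/(127.4233−73.0810) = 0.0000. V = [p*·0.0000 + (1−p*)·0.0000]/1.23 = 0.0000. B = V − Δ·S = 0.0000.
(2,1): S=163.3632. Δ = (V_up−V_dn)/(S_up−S_dn) = (222.1740−0.0000)/(222.1740−127.4233) = 2.3448. V = [p*·222.1740 + (1−p*)·0.0000]/1.23 = 140.1434. B = V − Δ·S = -242.9152.
(2,2): S=284.8384. Δ = (V_up−V_dn)/(S_up−S_dn) = (387.3802−222.1740)/(387.3802−222.1740) = 1.0000. V = [p*·387.3802 + (1−p*)·222.1740]/1.23 = 284.8384. B = V − Δ·S = 0.0000.
(1,0): S=120.1200. Δ = (V_up−V_dn)/(S_up−S_dn) = (140.1434−0.0000)/(163.3632−93.6936) = 2.0115. V = [p*·140.1434 + (1−p*)·0.0000]/1.23 = 88.3999. B = V − Δ·S = -153.2266.
(1,1): S=209.4400. Δ = (V_up−V_dn)/(S_up−S_dn) = (284.8384−140.1434)/(284.8384−163.3632) = 1.1911. V = [p*·284.8384 + (1−p*)·140.1434]/1.23 = 205.2087. B = V − Δ·S = -44.2655.
(0,0): S=154.0000. Δ = (V_up−V_dn)/(S_up−S_dn) = (205.2087−88.3999)/(209.4400−120.1200) = 1.3078. V = [p*·205.2087 + (1−p*)·88.3999]/1.23 = 145.5508. B = V − Δ·S = -55.8437.
The time-0 hedge costs 145.5508, which is the no-arbitrage price.

(0,0): Delta=1.3078 Bond=-55.8437
(1,0): Delta=2.0115 Bond=-153.2266
(1,1): Delta=1.1911 Bond=-44.2655
(2,0): Delta=0.0000 Bond=0.0000
(2,1): Delta=2.3448 Bond=-242.9152
(2,2): Delta=1.0000 Bond=0.0000
V0=145.5508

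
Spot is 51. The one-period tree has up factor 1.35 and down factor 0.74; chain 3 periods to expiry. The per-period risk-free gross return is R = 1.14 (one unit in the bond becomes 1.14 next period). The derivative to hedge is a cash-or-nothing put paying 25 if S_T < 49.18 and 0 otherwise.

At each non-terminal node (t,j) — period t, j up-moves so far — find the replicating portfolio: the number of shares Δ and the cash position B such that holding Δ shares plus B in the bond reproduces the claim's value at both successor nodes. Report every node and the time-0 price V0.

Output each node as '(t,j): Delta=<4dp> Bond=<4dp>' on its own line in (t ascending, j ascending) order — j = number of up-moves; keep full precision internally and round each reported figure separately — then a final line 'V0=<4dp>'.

No-arbitrage ⇒ martingale measure with p* = (R−d)/(u−d) = 0.6557.
At expiry t=3: V(3,0)=25.0000, V(3,1)=25.0000, V(3,2)=0.0000, V(3,3)=0.0000
Node (2,0) S=27.9276: V=(p*·25.0000+(1−p*)·25.0000)/1.14=21.9298; Δ=(25.0000−25.0000)/(37.7023−20.6664)=0.0000; B=V−Δ·S=21.9298
Node (2,1) S=50.9490: V=(p*·0.0000+(1−p*)·25.0000)/1.14=7.5496; Δ=(0.0000−25.0000)/(68.7812−37.7023)=-0.8044; B=V−Δ·S=48.5332
Node (2,2) S=92.9475: V=(p*·0.0000+(1−p*)·0.0000)/1.14=0.0000; Δ=(0.0000−0.0000)/(125.4791−68.7811)=0.0000; B=V−Δ·S=0.0000
Node (1,0) S=37.7400: V=(p*·7.5496+(1−p*)·21.9298)/1.14=10.9651; Δ=(7.5496−21.9298)/(50.9490−27.9276)=-0.6246; B=V−Δ·S=34.5392
Node (1,1) S=68.8500: V=(p*·0.0000+(1−p*)·7.5496)/1.14=2.2799; Δ=(0.0000−7.5496)/(92.9475−50.9490)=-0.1798; B=V−Δ·S=14.6563
Node (0,0) S=51.0000: V=(p*·2.2799+(1−p*)·10.9651)/1.14=4.6227; Δ=(2.2799−10.9651)/(68.8500−37.7400)=-0.2792; B=V−Δ·S=18.8607
Self-financing check: at every node Δ·S+B equals the discounted successor values.

(0,0): Delta=-0.2792 Bond=18.8607
(1,0): Delta=-0.6246 Bond=34.5392
(1,1): Delta=-0.1798 Bond=14.6563
(2,0): Delta=0.0000 Bond=21.9298
(2,1): Delta=-0.8044 Bond=48.5332
(2,2): Delta=0.0000 Bond=0.0000
V0=4.6227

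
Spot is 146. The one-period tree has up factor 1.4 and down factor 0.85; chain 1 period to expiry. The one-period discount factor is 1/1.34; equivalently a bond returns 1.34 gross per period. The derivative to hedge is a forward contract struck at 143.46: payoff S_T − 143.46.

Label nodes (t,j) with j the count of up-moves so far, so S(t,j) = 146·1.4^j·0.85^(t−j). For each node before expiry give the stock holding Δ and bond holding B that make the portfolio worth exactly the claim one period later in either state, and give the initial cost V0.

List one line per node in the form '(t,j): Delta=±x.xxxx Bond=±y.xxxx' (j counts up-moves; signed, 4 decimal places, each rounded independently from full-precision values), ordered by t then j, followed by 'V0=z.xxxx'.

(0,0): Delta=1.0000 Bond=-107.0597
V0=38.9403

No-arbitrage ⇒ martingale measure with p* = (R−d)/(u−d) = 0.8909.
Terminal values V(1,·): V(1,0)=-19.3600, V(1,1)=60.9400
(0,0): S=146.0000. Δ = (V_up−V_dn)/(S_up−S_dn) = (60.9400−-19.3600)/(204.4000−124.1000) = 1.0000. V = [p*·60.9400 + (1−p*)·-19.3600]/1.34 = 38.9403. B = V − Δ·S = -107.0597.
The time-0 hedge costs 38.9403, which is the no-arbitrage price.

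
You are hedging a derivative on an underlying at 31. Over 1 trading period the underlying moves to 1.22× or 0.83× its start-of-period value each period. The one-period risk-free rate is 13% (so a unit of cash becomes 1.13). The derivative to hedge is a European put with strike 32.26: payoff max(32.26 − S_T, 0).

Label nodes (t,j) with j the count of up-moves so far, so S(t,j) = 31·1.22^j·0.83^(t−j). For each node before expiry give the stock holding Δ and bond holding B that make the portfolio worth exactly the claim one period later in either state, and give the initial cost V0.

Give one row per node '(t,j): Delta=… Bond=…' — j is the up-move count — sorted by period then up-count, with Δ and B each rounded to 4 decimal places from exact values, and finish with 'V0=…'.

(0,0): Delta=-0.5401 Bond=18.0771
V0=1.3336

No-arbitrage ⇒ martingale measure with p* = (R−d)/(u−d) = 0.7692.
At expiry t=1: V(1,0)=6.5300, V(1,1)=0.0000
(0,0): S=31.0000. Δ = (V_up−V_dn)/(S_up−S_dn) = (0.0000−6.5300)/(37.8200−25.7300) = -0.5401. V = [p*·0.0000 + (1−p*)·6.5300]/1.13 = 1.3336. B = V − Δ·S = 18.0771.
The time-0 hedge costs 1.3336, which is the no-arbitrage price.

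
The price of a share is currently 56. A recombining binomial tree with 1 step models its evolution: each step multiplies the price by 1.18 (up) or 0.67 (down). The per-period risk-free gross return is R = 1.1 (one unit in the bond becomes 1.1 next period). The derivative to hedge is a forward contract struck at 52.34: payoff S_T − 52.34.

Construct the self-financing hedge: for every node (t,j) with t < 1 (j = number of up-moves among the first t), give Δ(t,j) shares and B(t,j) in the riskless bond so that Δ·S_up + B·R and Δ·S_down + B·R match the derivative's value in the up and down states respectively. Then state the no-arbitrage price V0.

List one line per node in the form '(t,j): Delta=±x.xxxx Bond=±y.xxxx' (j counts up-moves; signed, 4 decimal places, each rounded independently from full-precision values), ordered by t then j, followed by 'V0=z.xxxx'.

Since d<R<u, set p* = (R−d)/(u−d) = 0.8431; price each node as the discounted p*-expectation of its children.
Payoff layer (t=1): V(1,0)=-14.8200, V(1,1)=13.7400
  t=0,j=0: stock 56.0000 → up 66.0800 (V=13.7400), down 37.5200 (V=-14.8200). Price 8.4182; hedge Δ=1.0000, bond B=-47.5818.
Each (Δ,B) replicates both successor values, so the strategy is self-financing and V0 is arbitrage-free.

(0,0): Delta=1.0000 Bond=-47.5818
V0=8.4182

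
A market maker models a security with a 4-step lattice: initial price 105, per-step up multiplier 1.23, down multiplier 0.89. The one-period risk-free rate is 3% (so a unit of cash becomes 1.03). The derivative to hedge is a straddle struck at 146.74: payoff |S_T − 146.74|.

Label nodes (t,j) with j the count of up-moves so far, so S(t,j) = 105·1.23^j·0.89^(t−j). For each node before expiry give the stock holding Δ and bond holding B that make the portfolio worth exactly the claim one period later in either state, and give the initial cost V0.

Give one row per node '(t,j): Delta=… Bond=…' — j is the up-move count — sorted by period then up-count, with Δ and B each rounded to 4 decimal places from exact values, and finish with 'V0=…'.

Risk-neutral probability p* = (R−d)/(u−d) = (1.03−0.89)/(1.23−0.89) = 0.4118.
Terminal values V(4,·): V(4,0)=80.8606, V(4,1)=55.6933, V(4,2)=20.9114, V(4,3)=27.1580, V(4,4)=93.5910
(3,0): S=74.0217. Δ = (V_up−V_dn)/(S_up−S_dn) = (55.6933−80.8606)/(91.0467−65.8794) = -1.0000. V = [p*·55.6933 + (1−p*)·80.8606]/1.03 = 68.4443. B = V − Δ·S = 142.4660.
(3,1): S=102.2997. Δ = (V_up−V_dn)/(S_up−S_dn) = (20.9114−55.6933)/(125.8286−91.0467) = -1.0000. V = [p*·20.9114 + (1−p*)·55.6933]/1.03 = 40.1663. B = V − Δ·S = 142.4660.
(3,2): S=141.3805. Δ = (V_up−V_dn)/(S_up−S_dn) = (27.1580−20.9114)/(173.8980−125.8286) = 0.1300. V = [p*·27.1580 + (1−p*)·20.9114]/1.03 = 22.7995. B = V − Δ·S = 4.4270.
(3,3): S=195.3910. Δ = (V_up−V_dn)/(S_up−S_dn) = (93.5910−27.1580)/(240.3310−173.8980) = 1.0000. V = [p*·93.5910 + (1−p*)·27.1580]/1.03 = 52.9250. B = V − Δ·S = -142.4660.
(2,0): S=83.1705. Δ = (V_up−V_dn)/(S_up−S_dn) = (40.1663−68.4443)/(102.2997−74.0217) = -1.0000. V = [p*·40.1663 + (1−p*)·68.4443]/1.03 = 55.1460. B = V − Δ·S = 138.3165.
(2,1): S=114.9435. Δ = (V_up−V_dn)/(S_up−S_dn) = (22.7995−40.1663)/(141.3805−102.2997) = -0.4444. V = [p*·22.7995 + (1−p*)·40.1663]/1.03 = 32.0537. B = V − Δ·S = 83.1324.
(2,2): S=158.8545. Δ = (V_up−V_dn)/(S_up−S_dn) = (52.9250−22.7995)/(195.3910−141.3805) = 0.5578. V = [p*·52.9250 + (1−p*)·22.7995]/1.03 = 34.1788. B = V − Δ·S = -54.4256.
(1,0): S=93.4500. Δ = (V_up−V_dn)/(S_up−S_dn) = (32.0537−55.1460)/(114.9435−83.1705) = -0.7268. V = [p*·32.0537 + (1−p*)·55.1460]/1.03 = 44.3082. B = V − Δ·S = 112.2269.
(1,1): S=129.1500. Δ = (V_up−V_dn)/(S_up−S_dn) = (34.1788−32.0537)/(158.8545−114.9435) = 0.0484. V = [p*·34.1788 + (1−p*)·32.0537]/1.03 = 31.9696. B = V − Δ·S = 25.7193.
(0,0): S=105.0000. Δ = (V_up−V_dn)/(S_up−S_dn) = (31.9696−44.3082)/(129.1500−93.4500) = -0.3456. V = [p*·31.9696 + (1−p*)·44.3082]/1.03 = 38.0850. B = V − Δ·S = 74.3749.
Root portfolio cost Δ·105+B reproduces V0=38.0850.

(0,0): Delta=-0.3456 Bond=74.3749
(1,0): Delta=-0.7268 Bond=112.2269
(1,1): Delta=0.0484 Bond=25.7193
(2,0): Delta=-1.0000 Bond=138.3165
(2,1): Delta=-0.4444 Bond=83.1324
(2,2): Delta=0.5578 Bond=-54.4256
(3,0): Delta=-1.0000 Bond=142.4660
(3,1): Delta=-1.0000 Bond=142.4660
(3,2): Delta=0.1300 Bond=4.4270
(3,3): Delta=1.0000 Bond=-142.4660
V0=38.0850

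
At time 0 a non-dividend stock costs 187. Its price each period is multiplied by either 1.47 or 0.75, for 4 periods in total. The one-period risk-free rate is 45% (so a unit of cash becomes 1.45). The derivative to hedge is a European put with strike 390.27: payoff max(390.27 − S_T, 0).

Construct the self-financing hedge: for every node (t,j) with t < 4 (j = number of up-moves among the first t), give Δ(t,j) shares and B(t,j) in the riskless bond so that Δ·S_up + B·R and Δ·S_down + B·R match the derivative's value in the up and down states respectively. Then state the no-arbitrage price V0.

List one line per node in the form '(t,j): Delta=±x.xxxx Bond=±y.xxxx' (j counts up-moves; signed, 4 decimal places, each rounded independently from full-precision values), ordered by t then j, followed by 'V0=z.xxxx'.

Since d<R<u, set p* = (R−d)/(u−d) = 0.9722; price each node as the discounted p*-expectation of its children.
Payoff layer (t=4): V(4,0)=331.1020, V(4,1)=274.3008, V(4,2)=162.9703, V(4,3)=0.0000, V(4,4)=0.0000
Node (3,0) S=78.8906: V=(p*·274.3008+(1−p*)·331.1020)/1.45=190.2611; Δ=(274.3008−331.1020)/(115.9692−59.1680)=-1.0000; B=V−Δ·S=269.1517
Node (3,1) S=154.6256: V=(p*·162.9703+(1−p*)·274.3008)/1.45=114.5261; Δ=(162.9703−274.3008)/(227.2997−115.9692)=-1.0000; B=V−Δ·S=269.1517
Node (3,2) S=303.0662: V=(p*·0.0000+(1−p*)·162.9703)/1.45=3.1220; Δ=(0.0000−162.9703)/(445.5074−227.2997)=-0.7469; B=V−Δ·S=229.4697
Node (3,3) S=594.0098: V=(p*·0.0000+(1−p*)·0.0000)/1.45=0.0000; Δ=(0.0000−0.0000)/(873.1944−445.5074)=0.0000; B=V−Δ·S=0.0000
Node (2,0) S=105.1875: V=(p*·114.5261+(1−p*)·190.2611)/1.45=80.4344; Δ=(114.5261−190.2611)/(154.6256−78.8906)=-1.0000; B=V−Δ·S=185.6219
Node (2,1) S=206.1675: V=(p*·3.1220+(1−p*)·114.5261)/1.45=4.2873; Δ=(3.1220−114.5261)/(303.0662−154.6256)=-0.7505; B=V−Δ·S=159.0152
Node (2,2) S=404.0883: V=(p*·0.0000+(1−p*)·3.1220)/1.45=0.0598; Δ=(0.0000−3.1220)/(594.0098−303.0662)=-0.0107; B=V−Δ·S=4.3960
Node (1,0) S=140.2500: V=(p*·4.2873+(1−p*)·80.4344)/1.45=4.4155; Δ=(4.2873−80.4344)/(206.1675−105.1875)=-0.7541; B=V−Δ·S=110.1753
Node (1,1) S=274.8900: V=(p*·0.0598+(1−p*)·4.2873)/1.45=0.1222; Δ=(0.0598−4.2873)/(404.0883−206.1675)=-0.0214; B=V−Δ·S=5.9938
Node (0,0) S=187.0000: V=(p*·0.1222+(1−p*)·4.4155)/1.45=0.1665; Δ=(0.1222−4.4155)/(274.8900−140.2500)=-0.0319; B=V−Δ·S=6.1294
Check: Δ(0,0)·S0 + B(0,0) = 0.1665 = V0.

(0,0): Delta=-0.0319 Bond=6.1294
(1,0): Delta=-0.7541 Bond=110.1753
(1,1): Delta=-0.0214 Bond=5.9938
(2,0): Delta=-1.0000 Bond=185.6219
(2,1): Delta=-0.7505 Bond=159.0152
(2,2): Delta=-0.0107 Bond=4.3960
(3,0): Delta=-1.0000 Bond=269.1517
(3,1): Delta=-1.0000 Bond=269.1517
(3,2): Delta=-0.7469 Bond=229.4697
(3,3): Delta=0.0000 Bond=0.0000
V0=0.1665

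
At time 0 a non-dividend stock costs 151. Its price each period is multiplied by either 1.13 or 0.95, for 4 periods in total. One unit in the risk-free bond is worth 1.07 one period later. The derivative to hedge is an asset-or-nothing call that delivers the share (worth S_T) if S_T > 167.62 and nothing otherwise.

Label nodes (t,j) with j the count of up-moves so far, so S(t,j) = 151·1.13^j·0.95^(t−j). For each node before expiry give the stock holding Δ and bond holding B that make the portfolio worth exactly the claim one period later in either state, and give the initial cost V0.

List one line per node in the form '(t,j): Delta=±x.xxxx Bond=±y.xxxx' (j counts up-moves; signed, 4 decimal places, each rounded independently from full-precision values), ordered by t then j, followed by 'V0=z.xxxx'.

(0,0): Delta=1.9504 Bond=-155.6985
(1,0): Delta=3.1118 Bond=-333.1949
(1,1): Delta=1.4623 Bond=-83.2987
(2,0): Delta=4.4199 Bond=-534.7778
(2,1): Delta=2.5620 Bond=-267.3889
(2,2): Delta=1.0000 Bond=0.0000
(3,0): Delta=0.0000 Bond=0.0000
(3,1): Delta=6.2778 Bond=-858.3183
(3,2): Delta=1.0000 Bond=0.0000
(3,3): Delta=1.0000 Bond=0.0000
V0=138.8187

The replicating-portfolio and risk-neutral prices coincide; use p* = (1.07−0.95)/(1.13−0.95) = 0.6667 for the latter.
Payoff layer (t=4): V(4,0)=0.0000, V(4,1)=0.0000, V(4,2)=174.0127, V(4,3)=206.9836, V(4,4)=246.2015
Node (3,0) S=129.4636: V=(p*·0.0000+(1−p*)·0.0000)/1.07=0.0000; Δ=(0.0000−0.0000)/(146.2939−122.9904)=0.0000; B=V−Δ·S=0.0000
Node (3,1) S=153.9936: V=(p*·174.0127+(1−p*)·0.0000)/1.07=108.4192; Δ=(174.0127−0.0000)/(174.0127−146.2939)=6.2778; B=V−Δ·S=-858.3183
Node (3,2) S=183.1713: V=(p*·206.9836+(1−p*)·174.0127)/1.07=183.1713; Δ=(206.9836−174.0127)/(206.9836−174.0127)=1.0000; B=V−Δ·S=0.0000
Node (3,3) S=217.8774: V=(p*·246.2015+(1−p*)·206.9836)/1.07=217.8774; Δ=(246.2015−206.9836)/(246.2015−206.9836)=1.0000; B=V−Δ·S=0.0000
Node (2,0) S=136.2775: V=(p*·108.4192+(1−p*)·0.0000)/1.07=67.5509; Δ=(108.4192−0.0000)/(153.9936−129.4636)=4.4199; B=V−Δ·S=-534.7778
Node (2,1) S=162.0985: V=(p*·183.1713+(1−p*)·108.4192)/1.07=147.9009; Δ=(183.1713−108.4192)/(183.1713−153.9936)=2.5620; B=V−Δ·S=-267.3889
Node (2,2) S=192.8119: V=(p*·217.8774+(1−p*)·183.1713)/1.07=192.8119; Δ=(217.8774−183.1713)/(217.8774−183.1713)=1.0000; B=V−Δ·S=0.0000
Node (1,0) S=143.4500: V=(p*·147.9009+(1−p*)·67.5509)/1.07=113.1940; Δ=(147.9009−67.5509)/(162.0985−136.2775)=3.1118; B=V−Δ·S=-333.1949
Node (1,1) S=170.6300: V=(p*·192.8119+(1−p*)·147.9009)/1.07=166.2071; Δ=(192.8119−147.9009)/(192.8119−162.0985)=1.4623; B=V−Δ·S=-83.2987
Node (0,0) S=151.0000: V=(p*·166.2071+(1−p*)·113.1940)/1.07=138.8187; Δ=(166.2071−113.1940)/(170.6300−143.4500)=1.9504; B=V−Δ·S=-155.6985
Each (Δ,B) replicates both successor values, so the strategy is self-financing and V0 is arbitrage-free.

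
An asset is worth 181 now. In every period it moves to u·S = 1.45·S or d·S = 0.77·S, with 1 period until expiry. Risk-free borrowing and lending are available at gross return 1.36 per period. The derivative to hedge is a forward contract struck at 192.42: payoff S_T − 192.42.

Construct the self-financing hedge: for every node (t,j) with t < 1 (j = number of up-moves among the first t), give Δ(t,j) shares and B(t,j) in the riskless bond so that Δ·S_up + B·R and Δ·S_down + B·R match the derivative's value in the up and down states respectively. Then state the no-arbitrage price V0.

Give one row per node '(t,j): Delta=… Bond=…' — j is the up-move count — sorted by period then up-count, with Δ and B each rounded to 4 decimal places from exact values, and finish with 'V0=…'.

Under the risk-neutral measure, an up-move has probability p* = (R−d)/(u−d) = 0.8676 and values discount at R = 1.36.
Terminal values V(1,·): V(1,0)=-53.0500, V(1,1)=70.0300
Node (0,0) S=181.0000: V=(p*·70.0300+(1−p*)·-53.0500)/1.36=39.5147; Δ=(70.0300−-53.0500)/(262.4500−139.3700)=1.0000; B=V−Δ·S=-141.4853
The time-0 hedge costs 39.5147, which is the no-arbitrage price.

(0,0): Delta=1.0000 Bond=-141.4853
V0=39.5147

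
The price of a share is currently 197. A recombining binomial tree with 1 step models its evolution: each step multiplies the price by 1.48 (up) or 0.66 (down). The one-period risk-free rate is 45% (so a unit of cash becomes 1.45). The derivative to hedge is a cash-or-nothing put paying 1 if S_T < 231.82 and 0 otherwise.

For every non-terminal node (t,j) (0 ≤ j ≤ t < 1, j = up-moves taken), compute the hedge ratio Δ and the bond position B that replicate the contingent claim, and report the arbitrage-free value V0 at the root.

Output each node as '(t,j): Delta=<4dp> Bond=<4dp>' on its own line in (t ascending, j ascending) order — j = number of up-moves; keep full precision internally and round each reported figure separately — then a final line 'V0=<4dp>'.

(0,0): Delta=-0.0062 Bond=1.2447
V0=0.0252

Since d<R<u, set p* = (R−d)/(u−d) = 0.9634; price each node as the discounted p*-expectation of its children.
Terminal payoffs: V(1,0)=1.0000, V(1,1)=0.0000
(0,0): S=197.0000. Δ = (V_up−V_dn)/(S_up−S_dn) = (0.0000−1.0000)/(291.5600−130.0200) = -0.0062. V = [p*·0.0000 + (1−p*)·1.0000]/1.45 = 0.0252. B = V − Δ·S = 1.2447.
The time-0 hedge costs 0.0252, which is the no-arbitrage price.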